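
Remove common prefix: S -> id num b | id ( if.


Common prefix: 'id'
Factored: S -> id S', S' -> num b | ( if


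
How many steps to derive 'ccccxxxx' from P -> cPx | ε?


Derivation: P => cPx => ccPxx => cccPxxx => ccccPxxxx => ccccxxxx
Steps: 5


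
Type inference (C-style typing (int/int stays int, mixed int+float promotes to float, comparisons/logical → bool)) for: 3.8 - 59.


Operand types: float - int
Rule: mixed int/float promotes to float; int/int stays int
Result type: float


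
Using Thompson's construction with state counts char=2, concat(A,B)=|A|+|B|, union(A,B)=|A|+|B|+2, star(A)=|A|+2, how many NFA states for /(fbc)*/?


Syntax tree has 3 char leaf(s), 0 union(s), 1 star(s)
chars contribute 3×2 = 6; each union adds +2; each star adds +2
Total: 6 + 0 + 2 = 8 states


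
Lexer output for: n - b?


Scan left to right, longest-match per lexeme
Tokens: ID(n), OP(-), ID(b)


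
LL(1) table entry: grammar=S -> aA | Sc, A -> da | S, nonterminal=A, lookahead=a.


For [A, a]: 'a' ∈ FIRST(S)
Entry: A -> S


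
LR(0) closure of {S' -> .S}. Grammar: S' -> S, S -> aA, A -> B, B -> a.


Start: S' -> .S
For each item with dot before a nonterminal B, add B -> .γ for every B-production
Closure: [S' -> .S, S -> .aA]


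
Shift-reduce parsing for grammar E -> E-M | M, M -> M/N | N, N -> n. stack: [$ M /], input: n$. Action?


no handle; shift 'n'
Action: shift


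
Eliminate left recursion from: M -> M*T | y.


Left-recursive alternatives: M*T; non-recursive: y
Introduce M': M -> yM', M' -> *TM' | ε


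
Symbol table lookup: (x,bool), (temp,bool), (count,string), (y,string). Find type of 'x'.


Lookup 'x' → type bool


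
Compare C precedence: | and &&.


'|' is bitwise OR (level 3); '&&' is logical AND (level 2)
Higher level binds tighter
'|' has higher precedence than '&&'


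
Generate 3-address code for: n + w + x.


Break into single-operator statements:
t1 = n + w
t2 = t1 + x


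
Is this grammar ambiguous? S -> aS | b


right-linear, alternatives start with distinct terminals 'a' vs 'b': unique leftmost derivation
Unambiguous


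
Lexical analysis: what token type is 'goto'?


Pattern: reserved word
Type: KEYWORD


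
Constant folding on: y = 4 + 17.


4 + 17 = 21 at compile time
Optimized: y = 21


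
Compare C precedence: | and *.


'*' is multiplicative (level 10); '|' is bitwise OR (level 3)
Higher level binds tighter
'*' has higher precedence than '|'


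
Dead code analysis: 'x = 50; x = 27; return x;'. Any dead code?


first assignment to x is overwritten before any read
Dead: 'x = 50'


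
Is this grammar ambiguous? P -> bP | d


right-linear, alternatives start with distinct terminals 'b' vs 'd': unique leftmost derivation
Unambiguous


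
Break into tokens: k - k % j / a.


Scan left to right, longest-match per lexeme
Tokens: ID(k), OP(-), ID(k), OP(%), ID(j), OP(/), ID(a)


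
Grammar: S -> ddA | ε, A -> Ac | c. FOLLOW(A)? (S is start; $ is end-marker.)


$ ∈ FOLLOW(S). For each A -> αBβ: add FIRST(β)\{ε} to FOLLOW(B); if β nullable, add FOLLOW(A).
FOLLOW(A) = {$, c}


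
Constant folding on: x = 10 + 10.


10 + 10 = 20 at compile time
Optimized: x = 20


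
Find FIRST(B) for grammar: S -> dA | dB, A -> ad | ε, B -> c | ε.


Per alternative of B: FIRST(c) = {c}; FIRST(ε) = {ε}
FIRST(B) = {c, ε}


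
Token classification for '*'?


Pattern: operator symbol
Type: OPERATOR


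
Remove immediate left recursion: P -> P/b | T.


Left-recursive alternatives: P/b; non-recursive: T
Introduce P': P -> TP', P' -> /bP' | ε


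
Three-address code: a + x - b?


Break into single-operator statements:
t1 = a + x
t2 = t1 - b


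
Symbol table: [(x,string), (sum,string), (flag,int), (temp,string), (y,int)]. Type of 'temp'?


Lookup 'temp' → type string


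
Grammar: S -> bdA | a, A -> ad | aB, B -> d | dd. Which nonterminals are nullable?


A nonterminal is nullable iff some alternative derives ε (directly, or every symbol in it is nullable)
Nullable: {}


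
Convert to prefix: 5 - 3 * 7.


'*' binds tighter: tree is (- 5 (* 3 7))
Prefix: - 5 * 3 7


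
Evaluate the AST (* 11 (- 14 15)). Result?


Evaluate inner: (- 14 15) = -1
Evaluate root: (* 11 -1) = -11
Result: -11


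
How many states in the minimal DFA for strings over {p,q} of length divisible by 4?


Track length mod 4: states 0..3, accept at 0
Minimal DFA: 4 states


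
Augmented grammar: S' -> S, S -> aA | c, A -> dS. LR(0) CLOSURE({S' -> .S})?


Start: S' -> .S
For each item with dot before a nonterminal B, add B -> .γ for every B-production
Closure: [S' -> .S, S -> .aA, S -> .c]


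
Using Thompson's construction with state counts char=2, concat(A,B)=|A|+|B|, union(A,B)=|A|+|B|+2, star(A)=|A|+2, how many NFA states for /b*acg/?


Syntax tree has 4 char leaf(s), 0 union(s), 1 star(s)
chars contribute 4×2 = 8; each union adds +2; each star adds +2
Total: 8 + 0 + 2 = 10 states


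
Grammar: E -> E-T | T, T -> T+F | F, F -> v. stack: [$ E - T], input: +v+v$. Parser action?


'+' can extend T; shift to build T -> T+F
Action: shift


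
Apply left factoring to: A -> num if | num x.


Common prefix: 'num'
Factored: A -> num A', A' -> if | x


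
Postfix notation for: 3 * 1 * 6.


Left to right (same or higher precedence on left)
Postfix: 3 1 * 6 *


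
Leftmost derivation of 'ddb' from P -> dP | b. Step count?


Derivation: P => dP => ddP => ddb
Steps: 3


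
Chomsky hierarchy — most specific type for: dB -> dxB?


LHS has context (more than one symbol) and |LHS| ≤ |RHS|
Classification: Type 1 (Context-Sensitive)


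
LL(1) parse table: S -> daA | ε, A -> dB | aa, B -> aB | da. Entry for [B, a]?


For [B, a]: 'a' ∈ FIRST(aB)
Entry: B -> aB


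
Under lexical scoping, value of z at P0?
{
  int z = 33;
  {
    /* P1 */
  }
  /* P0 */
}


z declared in the same block as P0
z = 33


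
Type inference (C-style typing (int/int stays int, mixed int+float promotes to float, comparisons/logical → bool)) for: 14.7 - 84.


Operand types: float - int
Rule: mixed int/float promotes to float; int/int stays int
Result type: float


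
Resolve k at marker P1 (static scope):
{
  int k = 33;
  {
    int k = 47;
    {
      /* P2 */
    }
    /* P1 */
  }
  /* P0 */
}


k declared in the same block as P1
k = 47


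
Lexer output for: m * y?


Scan left to right, longest-match per lexeme
Tokens: ID(m), OP(*), ID(y)


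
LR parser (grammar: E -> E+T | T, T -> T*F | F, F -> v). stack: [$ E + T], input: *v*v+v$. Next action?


'*' can extend T; shift to build T -> T*F
Action: shift


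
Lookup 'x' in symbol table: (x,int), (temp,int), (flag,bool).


Lookup 'x' → type int


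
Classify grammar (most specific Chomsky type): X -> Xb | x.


Left-linear: every RHS is a terminal or one nonterminal followed by a terminal
Classification: Type 3 (Regular)


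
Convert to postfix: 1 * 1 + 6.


Left to right (same or higher precedence on left)
Postfix: 1 1 * 6 +


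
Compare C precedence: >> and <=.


'>>' is shift (level 8); '<=' is relational (level 7)
Higher level binds tighter
'>>' has higher precedence than '<='


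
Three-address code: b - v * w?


Break into single-operator statements:
t1 = v * w
t2 = b - t1


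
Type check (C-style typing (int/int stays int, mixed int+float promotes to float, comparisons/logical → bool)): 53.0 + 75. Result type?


Operand types: float + int
Rule: mixed int/float promotes to float; int/int stays int
Result type: float


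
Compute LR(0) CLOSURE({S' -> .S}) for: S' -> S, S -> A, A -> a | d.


Start: S' -> .S
For each item with dot before a nonterminal B, add B -> .γ for every B-production
Closure: [S' -> .S, S -> .A, A -> .a, A -> .d]


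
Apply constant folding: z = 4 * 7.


4 * 7 = 28 at compile time
Optimized: z = 28


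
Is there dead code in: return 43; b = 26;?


statement follows a return and is unreachable
Dead: 'b = 26'


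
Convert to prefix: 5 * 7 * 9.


left-to-right (same/higher precedence on left): tree is (* (* 5 7) 9)
Prefix: * * 5 7 9


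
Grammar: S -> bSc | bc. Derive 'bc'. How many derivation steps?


Derivation: S => bc
Steps: 1


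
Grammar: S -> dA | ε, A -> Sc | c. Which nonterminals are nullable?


A nonterminal is nullable iff some alternative derives ε (directly, or every symbol in it is nullable)
Nullable: {S}


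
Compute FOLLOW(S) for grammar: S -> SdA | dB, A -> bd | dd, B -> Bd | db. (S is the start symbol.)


$ ∈ FOLLOW(S). For each A -> αBβ: add FIRST(β)\{ε} to FOLLOW(B); if β nullable, add FOLLOW(A).
FOLLOW(S) = {$, d}


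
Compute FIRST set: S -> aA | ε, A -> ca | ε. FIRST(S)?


Per alternative of S: FIRST(aA) = {a}; FIRST(ε) = {ε}
FIRST(S) = {a, ε}


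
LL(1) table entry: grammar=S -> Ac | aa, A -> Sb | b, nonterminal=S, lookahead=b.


For [S, b]: 'b' ∈ FIRST(Ac)
Entry: S -> Ac


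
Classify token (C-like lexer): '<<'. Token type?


Pattern: operator symbol
Type: OPERATOR


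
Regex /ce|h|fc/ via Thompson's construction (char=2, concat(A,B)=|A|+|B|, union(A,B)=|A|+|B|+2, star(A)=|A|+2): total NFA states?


Syntax tree has 5 char leaf(s), 2 union(s), 0 star(s)
chars contribute 5×2 = 10; each union adds +2; each star adds +2
Total: 10 + 4 + 0 = 14 states


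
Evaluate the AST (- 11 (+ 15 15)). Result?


Evaluate inner: (+ 15 15) = 30
Evaluate root: (- 11 30) = -19
Result: -19


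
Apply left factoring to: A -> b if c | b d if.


Common prefix: 'b'
Factored: A -> b A', A' -> if c | d if


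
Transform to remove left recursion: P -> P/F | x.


Left-recursive alternatives: P/F; non-recursive: x
Introduce P': P -> xP', P' -> /FP' | ε


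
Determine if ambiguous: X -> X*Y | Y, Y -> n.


precedence layered via separate nonterminal Y: deterministic
Unambiguous


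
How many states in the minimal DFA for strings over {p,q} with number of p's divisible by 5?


Track (count of p) mod 5: states 0..4, accept at 0
Minimal DFA: 5 states


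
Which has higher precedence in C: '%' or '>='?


'%' is multiplicative (level 10); '>=' is relational (level 7)
Higher level binds tighter
'%' has higher precedence than '>='


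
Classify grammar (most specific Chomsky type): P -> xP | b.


Right-linear: every RHS is a terminal or a terminal followed by one nonterminal
Classification: Type 3 (Regular)


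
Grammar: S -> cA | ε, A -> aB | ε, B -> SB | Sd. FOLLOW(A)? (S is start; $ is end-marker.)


$ ∈ FOLLOW(S). For each A -> αBβ: add FIRST(β)\{ε} to FOLLOW(B); if β nullable, add FOLLOW(A).
FOLLOW(A) = {$, c, d}


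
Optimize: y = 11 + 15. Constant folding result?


11 + 15 = 26 at compile time
Optimized: y = 26


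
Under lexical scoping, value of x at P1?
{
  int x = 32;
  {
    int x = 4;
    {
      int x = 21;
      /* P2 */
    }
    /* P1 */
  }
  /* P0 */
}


x declared in the same block as P1
x = 4


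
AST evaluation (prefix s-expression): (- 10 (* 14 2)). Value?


Evaluate inner: (* 14 2) = 28
Evaluate root: (- 10 28) = -18
Result: -18


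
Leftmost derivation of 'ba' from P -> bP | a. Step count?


Derivation: P => bP => ba
Steps: 2


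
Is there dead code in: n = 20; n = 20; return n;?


first assignment to n is overwritten before any read
Dead: 'n = 20'


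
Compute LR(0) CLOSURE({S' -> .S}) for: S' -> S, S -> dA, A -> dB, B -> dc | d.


Start: S' -> .S
For each item with dot before a nonterminal B, add B -> .γ for every B-production
Closure: [S' -> .S, S -> .dA]


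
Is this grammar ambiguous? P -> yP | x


right-linear, alternatives start with distinct terminals 'y' vs 'x': unique leftmost derivation
Unambiguous


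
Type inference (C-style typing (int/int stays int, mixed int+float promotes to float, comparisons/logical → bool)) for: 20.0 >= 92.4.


Operand types: float >= float
Rule: comparison yields bool
Result type: bool


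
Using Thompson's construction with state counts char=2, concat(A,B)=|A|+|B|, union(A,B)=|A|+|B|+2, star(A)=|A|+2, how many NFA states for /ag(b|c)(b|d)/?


Syntax tree has 6 char leaf(s), 2 union(s), 0 star(s)
chars contribute 6×2 = 12; each union adds +2; each star adds +2
Total: 12 + 4 + 0 = 16 states


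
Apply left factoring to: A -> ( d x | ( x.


Common prefix: '('
Factored: A -> ( A', A' -> d x | x


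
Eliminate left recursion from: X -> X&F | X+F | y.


Left-recursive alternatives: X&F, X+F; non-recursive: y
Introduce X': X -> yX', X' -> &FX' | +FX' | ε


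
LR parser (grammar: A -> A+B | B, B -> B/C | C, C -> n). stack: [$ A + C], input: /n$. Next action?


'C' (not preceded by B/) is the handle for B -> C
Action: reduce (B -> C)


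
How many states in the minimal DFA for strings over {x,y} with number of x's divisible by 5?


Track (count of x) mod 5: states 0..4, accept at 0
Minimal DFA: 5 states


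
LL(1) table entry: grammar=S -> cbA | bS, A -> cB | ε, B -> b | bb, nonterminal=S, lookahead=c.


For [S, c]: 'c' ∈ FIRST(cbA)
Entry: S -> cbA


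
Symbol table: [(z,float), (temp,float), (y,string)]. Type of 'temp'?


Lookup 'temp' → type float


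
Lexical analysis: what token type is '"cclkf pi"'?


Pattern: double-quoted sequence
Type: STRING_LITERAL


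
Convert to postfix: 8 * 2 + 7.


Left to right (same or higher precedence on left)
Postfix: 8 2 * 7 +


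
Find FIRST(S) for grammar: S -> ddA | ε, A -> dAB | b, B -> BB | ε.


Per alternative of S: FIRST(ddA) = {d}; FIRST(ε) = {ε}
FIRST(S) = {d, ε}


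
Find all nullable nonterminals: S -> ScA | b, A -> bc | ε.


A nonterminal is nullable iff some alternative derives ε (directly, or every symbol in it is nullable)
Nullable: {A}


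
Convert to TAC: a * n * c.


Break into single-operator statements:
t1 = a * n
t2 = t1 * c


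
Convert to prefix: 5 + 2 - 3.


left-to-right (same/higher precedence on left): tree is (- (+ 5 2) 3)
Prefix: - + 5 2 3


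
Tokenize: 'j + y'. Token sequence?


Scan left to right, longest-match per lexeme
Tokens: ID(j), OP(+), ID(y)


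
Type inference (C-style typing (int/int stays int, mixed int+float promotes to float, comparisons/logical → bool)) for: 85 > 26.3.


Operand types: int > float
Rule: comparison yields bool
Result type: bool


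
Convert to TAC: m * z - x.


Break into single-operator statements:
t1 = m * z
t2 = t1 - x


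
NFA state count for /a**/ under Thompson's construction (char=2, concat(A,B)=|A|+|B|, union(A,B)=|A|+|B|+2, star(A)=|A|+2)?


Syntax tree has 1 char leaf(s), 0 union(s), 2 star(s)
chars contribute 1×2 = 2; each union adds +2; each star adds +2
Total: 2 + 0 + 4 = 6 states


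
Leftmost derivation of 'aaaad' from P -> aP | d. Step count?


Derivation: P => aP => aaP => aaaP => aaaaP => aaaad
Steps: 5


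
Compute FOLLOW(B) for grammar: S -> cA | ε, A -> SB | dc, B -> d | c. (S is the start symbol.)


$ ∈ FOLLOW(S). For each A -> αBβ: add FIRST(β)\{ε} to FOLLOW(B); if β nullable, add FOLLOW(A).
FOLLOW(B) = {$, c, d}


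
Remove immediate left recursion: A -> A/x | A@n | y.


Left-recursive alternatives: A/x, A@n; non-recursive: y
Introduce A': A -> yA', A' -> /xA' | @nA' | ε


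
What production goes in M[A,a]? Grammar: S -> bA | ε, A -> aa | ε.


For [A, a]: 'a' ∈ FIRST(aa)
Entry: A -> aa


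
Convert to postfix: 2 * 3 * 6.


Left to right (same or higher precedence on left)
Postfix: 2 3 * 6 *


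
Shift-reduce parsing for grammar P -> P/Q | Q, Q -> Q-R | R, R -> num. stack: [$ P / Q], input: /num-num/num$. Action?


handle 'P/Q' on top; lookahead ∈ FOLLOW(P) = {/, $}
Action: reduce (P -> P/Q)


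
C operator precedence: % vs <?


'%' is multiplicative (level 10); '<' is relational (level 7)
Higher level binds tighter
'%' has higher precedence than '<'


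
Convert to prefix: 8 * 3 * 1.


left-to-right (same/higher precedence on left): tree is (* (* 8 3) 1)
Prefix: * * 8 3 1


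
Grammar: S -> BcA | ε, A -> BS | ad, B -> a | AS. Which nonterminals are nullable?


A nonterminal is nullable iff some alternative derives ε (directly, or every symbol in it is nullable)
Nullable: {S}


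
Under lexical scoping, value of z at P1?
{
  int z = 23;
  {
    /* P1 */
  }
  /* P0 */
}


P1's block does not declare z; resolves to the enclosing declaration at depth 0
z = 23


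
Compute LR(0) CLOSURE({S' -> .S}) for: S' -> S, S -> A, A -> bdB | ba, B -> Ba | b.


Start: S' -> .S
For each item with dot before a nonterminal B, add B -> .γ for every B-production
Closure: [S' -> .S, S -> .A, A -> .bdB, A -> .ba]


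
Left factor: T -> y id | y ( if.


Common prefix: 'y'
Factored: T -> y T', T' -> id | ( if


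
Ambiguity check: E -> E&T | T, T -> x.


precedence layered via separate nonterminal T: deterministic
Unambiguous


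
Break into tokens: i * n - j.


Scan left to right, longest-match per lexeme
Tokens: ID(i), OP(*), ID(n), OP(-), ID(j)


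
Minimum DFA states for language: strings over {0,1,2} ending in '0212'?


Track the longest suffix of input matching a prefix of '0212': 5 classes (prefixes of length 0..4)
Minimal DFA: 5 states


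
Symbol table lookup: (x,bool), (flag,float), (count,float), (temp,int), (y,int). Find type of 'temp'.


Lookup 'temp' → type int


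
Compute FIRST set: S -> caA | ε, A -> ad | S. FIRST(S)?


Per alternative of S: FIRST(caA) = {c}; FIRST(ε) = {ε}
FIRST(S) = {c, ε}


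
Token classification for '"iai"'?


Pattern: double-quoted sequence
Type: STRING_LITERAL


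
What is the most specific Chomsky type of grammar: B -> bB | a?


Right-linear: every RHS is a terminal or a terminal followed by one nonterminal
Classification: Type 3 (Regular)


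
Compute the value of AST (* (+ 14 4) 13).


Evaluate inner: (+ 14 4) = 18
Evaluate root: (* 18 13) = 234
Result: 234


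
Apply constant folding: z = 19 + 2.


19 + 2 = 21 at compile time
Optimized: z = 21


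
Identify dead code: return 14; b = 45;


statement follows a return and is unreachable
Dead: 'b = 45'


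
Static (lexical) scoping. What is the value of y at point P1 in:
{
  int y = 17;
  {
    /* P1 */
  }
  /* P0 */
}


P1's block does not declare y; resolves to the enclosing declaration at depth 0
y = 17


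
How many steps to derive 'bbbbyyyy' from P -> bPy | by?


Derivation: P => bPy => bbPyy => bbbPyyy => bbbbyyyy
Steps: 4


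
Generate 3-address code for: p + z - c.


Break into single-operator statements:
t1 = p + z
t2 = t1 - c


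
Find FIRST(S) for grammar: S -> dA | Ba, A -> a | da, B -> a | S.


Per alternative of S: FIRST(dA) = {d}; FIRST(Ba) = {a, d}
FIRST(S) = {a, d}


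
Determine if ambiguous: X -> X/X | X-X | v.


'v/v-v' has two parse trees (no precedence encoded between / and -)
Ambiguous


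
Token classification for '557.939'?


Pattern: digits with a decimal point
Type: FLOAT_LITERAL


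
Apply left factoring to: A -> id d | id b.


Common prefix: 'id'
Factored: A -> id A', A' -> d | b


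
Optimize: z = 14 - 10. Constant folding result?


14 - 10 = 4 at compile time
Optimized: z = 4


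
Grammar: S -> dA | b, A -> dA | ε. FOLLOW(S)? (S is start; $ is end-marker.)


$ ∈ FOLLOW(S). For each A -> αBβ: add FIRST(β)\{ε} to FOLLOW(B); if β nullable, add FOLLOW(A).
FOLLOW(S) = {$}


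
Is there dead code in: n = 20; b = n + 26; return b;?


n is read by b's definition; b is returned
No dead code


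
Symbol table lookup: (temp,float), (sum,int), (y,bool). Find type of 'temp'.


Lookup 'temp' → type float


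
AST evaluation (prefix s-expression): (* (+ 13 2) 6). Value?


Evaluate inner: (+ 13 2) = 15
Evaluate root: (* 15 6) = 90
Result: 90


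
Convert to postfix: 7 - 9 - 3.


Left to right (same or higher precedence on left)
Postfix: 7 9 - 3 -


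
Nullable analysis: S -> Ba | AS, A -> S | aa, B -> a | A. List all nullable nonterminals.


A nonterminal is nullable iff some alternative derives ε (directly, or every symbol in it is nullable)
Nullable: {}


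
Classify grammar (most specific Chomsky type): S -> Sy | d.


Left-linear: every RHS is a terminal or one nonterminal followed by a terminal
Classification: Type 3 (Regular)


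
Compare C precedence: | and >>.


'>>' is shift (level 8); '|' is bitwise OR (level 3)
Higher level binds tighter
'>>' has higher precedence than '|'


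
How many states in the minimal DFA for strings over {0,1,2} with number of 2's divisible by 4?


Track (count of 2) mod 4: states 0..3, accept at 0
Minimal DFA: 4 states


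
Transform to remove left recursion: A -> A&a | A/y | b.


Left-recursive alternatives: A&a, A/y; non-recursive: b
Introduce A': A -> bA', A' -> &aA' | /yA' | ε


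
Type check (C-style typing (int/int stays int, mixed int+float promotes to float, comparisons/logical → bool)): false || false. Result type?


Operand types: bool || bool
Rule: logical operators take bool operands and yield bool
Result type: bool


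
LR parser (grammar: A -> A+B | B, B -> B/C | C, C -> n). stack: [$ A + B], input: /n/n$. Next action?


'/' can extend B; shift to build B -> B/C
Action: shift


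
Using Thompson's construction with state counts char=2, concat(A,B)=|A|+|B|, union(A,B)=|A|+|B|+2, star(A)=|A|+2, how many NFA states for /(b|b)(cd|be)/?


Syntax tree has 6 char leaf(s), 2 union(s), 0 star(s)
chars contribute 6×2 = 12; each union adds +2; each star adds +2
Total: 12 + 4 + 0 = 16 states


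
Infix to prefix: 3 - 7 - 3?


left-to-right (same/higher precedence on left): tree is (- (- 3 7) 3)
Prefix: - - 3 7 3


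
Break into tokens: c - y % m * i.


Scan left to right, longest-match per lexeme
Tokens: ID(c), OP(-), ID(y), OP(%), ID(m), OP(*), ID(i)


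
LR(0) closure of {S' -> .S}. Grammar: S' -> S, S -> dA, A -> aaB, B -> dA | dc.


Start: S' -> .S
For each item with dot before a nonterminal B, add B -> .γ for every B-production
Closure: [S' -> .S, S -> .dA]


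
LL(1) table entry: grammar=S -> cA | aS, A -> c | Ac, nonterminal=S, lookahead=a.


For [S, a]: 'a' ∈ FIRST(aS)
Entry: S -> aS


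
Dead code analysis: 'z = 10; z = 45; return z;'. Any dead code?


first assignment to z is overwritten before any read
Dead: 'z = 10'


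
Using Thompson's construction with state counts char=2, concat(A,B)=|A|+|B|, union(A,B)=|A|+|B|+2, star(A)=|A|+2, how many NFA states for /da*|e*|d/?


Syntax tree has 4 char leaf(s), 2 union(s), 2 star(s)
chars contribute 4×2 = 8; each union adds +2; each star adds +2
Total: 8 + 4 + 4 = 16 states


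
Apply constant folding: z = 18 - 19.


18 - 19 = -1 at compile time
Optimized: z = -1


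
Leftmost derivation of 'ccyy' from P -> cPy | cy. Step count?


Derivation: P => cPy => ccyy
Steps: 2


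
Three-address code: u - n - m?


Break into single-operator statements:
t1 = u - n
t2 = t1 - m


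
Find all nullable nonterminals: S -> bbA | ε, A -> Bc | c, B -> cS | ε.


A nonterminal is nullable iff some alternative derives ε (directly, or every symbol in it is nullable)
Nullable: {B, S}


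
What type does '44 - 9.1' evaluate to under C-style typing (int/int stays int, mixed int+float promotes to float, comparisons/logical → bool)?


Operand types: int - float
Rule: mixed int/float promotes to float; int/int stays int
Result type: float


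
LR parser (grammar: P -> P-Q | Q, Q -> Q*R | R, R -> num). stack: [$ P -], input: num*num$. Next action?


no handle ('P-' is not any RHS); shift 'num'
Action: shift


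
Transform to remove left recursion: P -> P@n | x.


Left-recursive alternatives: P@n; non-recursive: x
Introduce P': P -> xP', P' -> @nP' | ε


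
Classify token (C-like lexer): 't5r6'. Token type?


Pattern: letter/underscore followed by alphanumerics, not a keyword
Type: IDENTIFIER


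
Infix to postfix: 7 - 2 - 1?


Left to right (same or higher precedence on left)
Postfix: 7 2 - 1 -


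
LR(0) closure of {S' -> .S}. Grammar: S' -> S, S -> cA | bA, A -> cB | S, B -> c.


Start: S' -> .S
For each item with dot before a nonterminal B, add B -> .γ for every B-production
Closure: [S' -> .S, S -> .cA, S -> .bA]


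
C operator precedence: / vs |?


'/' is multiplicative (level 10); '|' is bitwise OR (level 3)
Higher level binds tighter
'/' has higher precedence than '|'


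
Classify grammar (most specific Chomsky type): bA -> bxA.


LHS has context (more than one symbol) and |LHS| ≤ |RHS|
Classification: Type 1 (Context-Sensitive)


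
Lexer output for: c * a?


Scan left to right, longest-match per lexeme
Tokens: ID(c), OP(*), ID(a)


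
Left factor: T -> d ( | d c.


Common prefix: 'd'
Factored: T -> d T', T' -> ( | c


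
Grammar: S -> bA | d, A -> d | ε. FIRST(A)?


Per alternative of A: FIRST(d) = {d}; FIRST(ε) = {ε}
FIRST(A) = {d, ε}


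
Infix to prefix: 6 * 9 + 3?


left-to-right (same/higher precedence on left): tree is (+ (* 6 9) 3)
Prefix: + * 6 9 3


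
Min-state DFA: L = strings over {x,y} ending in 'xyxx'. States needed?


Track the longest suffix of input matching a prefix of 'xyxx': 5 classes (prefixes of length 0..4)
Minimal DFA: 5 states


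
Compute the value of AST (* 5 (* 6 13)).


Evaluate inner: (* 6 13) = 78
Evaluate root: (* 5 78) = 390
Result: 390


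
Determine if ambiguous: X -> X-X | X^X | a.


'a-a^a' has two parse trees (no precedence encoded between - and ^)
Ambiguous


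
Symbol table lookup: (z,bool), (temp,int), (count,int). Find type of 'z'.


Lookup 'z' → type bool


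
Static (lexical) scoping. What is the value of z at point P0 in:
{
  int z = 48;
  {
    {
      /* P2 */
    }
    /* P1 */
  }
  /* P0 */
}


z declared in the same block as P0
z = 48


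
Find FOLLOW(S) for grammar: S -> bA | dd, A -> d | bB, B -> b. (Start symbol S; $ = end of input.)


$ ∈ FOLLOW(S). For each A -> αBβ: add FIRST(β)\{ε} to FOLLOW(B); if β nullable, add FOLLOW(A).
FOLLOW(S) = {$}


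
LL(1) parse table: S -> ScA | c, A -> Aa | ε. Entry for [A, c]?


For [A, c]: ε is nullable and 'c' ∈ FOLLOW(A)
Entry: A -> ε


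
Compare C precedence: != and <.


'<' is relational (level 7); '!=' is equality (level 6)
Higher level binds tighter
'<' has higher precedence than '!='


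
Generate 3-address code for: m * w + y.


Break into single-operator statements:
t1 = m * w
t2 = t1 + y


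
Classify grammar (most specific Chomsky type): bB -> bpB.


LHS has context (more than one symbol) and |LHS| ≤ |RHS|
Classification: Type 1 (Context-Sensitive)


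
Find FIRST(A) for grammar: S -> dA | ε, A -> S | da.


Per alternative of A: FIRST(S) = {d, ε}; FIRST(da) = {d}
FIRST(A) = {d, ε}


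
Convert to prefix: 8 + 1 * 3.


'*' binds tighter: tree is (+ 8 (* 1 3))
Prefix: + 8 * 1 3


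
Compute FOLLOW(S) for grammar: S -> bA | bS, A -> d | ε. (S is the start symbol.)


$ ∈ FOLLOW(S). For each A -> αBβ: add FIRST(β)\{ε} to FOLLOW(B); if β nullable, add FOLLOW(A).
FOLLOW(S) = {$}


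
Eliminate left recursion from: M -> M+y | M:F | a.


Left-recursive alternatives: M+y, M:F; non-recursive: a
Introduce M': M -> aM', M' -> +yM' | :FM' | ε


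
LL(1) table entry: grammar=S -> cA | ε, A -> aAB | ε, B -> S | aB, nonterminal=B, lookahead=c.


For [B, c]: 'c' ∈ FIRST(S)
Entry: B -> S


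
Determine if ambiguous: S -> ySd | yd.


balanced y^n…d^n: each string has a unique parse
Unambiguous


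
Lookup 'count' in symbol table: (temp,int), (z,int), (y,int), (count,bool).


Lookup 'count' → type bool


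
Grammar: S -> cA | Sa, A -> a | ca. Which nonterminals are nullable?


A nonterminal is nullable iff some alternative derives ε (directly, or every symbol in it is nullable)
Nullable: {}


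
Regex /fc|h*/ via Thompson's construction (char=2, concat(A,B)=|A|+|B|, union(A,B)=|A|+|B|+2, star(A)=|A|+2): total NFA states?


Syntax tree has 3 char leaf(s), 1 union(s), 1 star(s)
chars contribute 3×2 = 6; each union adds +2; each star adds +2
Total: 6 + 2 + 2 = 10 states


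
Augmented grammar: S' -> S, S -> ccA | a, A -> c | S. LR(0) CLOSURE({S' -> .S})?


Start: S' -> .S
For each item with dot before a nonterminal B, add B -> .γ for every B-production
Closure: [S' -> .S, S -> .ccA, S -> .a]


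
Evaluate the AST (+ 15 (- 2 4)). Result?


Evaluate inner: (- 2 4) = -2
Evaluate root: (+ 15 -2) = 13
Result: 13


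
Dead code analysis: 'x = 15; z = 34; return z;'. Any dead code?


x is assigned but never read
Dead: 'x = 15'


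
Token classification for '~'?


Pattern: operator symbol
Type: OPERATOR


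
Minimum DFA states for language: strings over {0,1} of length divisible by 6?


Track length mod 6: states 0..5, accept at 0
Minimal DFA: 6 states


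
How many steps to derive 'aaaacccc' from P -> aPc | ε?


Derivation: P => aPc => aaPcc => aaaPccc => aaaaPcccc => aaaacccc
Steps: 5


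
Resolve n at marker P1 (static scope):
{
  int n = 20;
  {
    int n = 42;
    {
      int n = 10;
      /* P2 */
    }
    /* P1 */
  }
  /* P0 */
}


n declared in the same block as P1
n = 42


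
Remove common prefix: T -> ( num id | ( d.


Common prefix: '('
Factored: T -> ( T', T' -> num id | d


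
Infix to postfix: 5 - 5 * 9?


* has higher precedence, evaluate 5*9 first
Postfix: 5 5 9 * -


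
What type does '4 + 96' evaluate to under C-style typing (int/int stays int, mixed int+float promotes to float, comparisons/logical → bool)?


Operand types: int + int
Rule: mixed int/float promotes to float; int/int stays int
Result type: int


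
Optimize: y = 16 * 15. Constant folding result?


16 * 15 = 240 at compile time
Optimized: y = 240


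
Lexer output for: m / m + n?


Scan left to right, longest-match per lexeme
Tokens: ID(m), OP(/), ID(m), OP(+), ID(n)


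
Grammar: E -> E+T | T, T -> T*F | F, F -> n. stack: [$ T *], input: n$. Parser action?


no handle; shift 'n'
Action: shift


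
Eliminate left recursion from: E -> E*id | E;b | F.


Left-recursive alternatives: E*id, E;b; non-recursive: F
Introduce E': E -> FE', E' -> *idE' | ;bE' | ε


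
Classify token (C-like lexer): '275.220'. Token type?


Pattern: digits with a decimal point
Type: FLOAT_LITERAL


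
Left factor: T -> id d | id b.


Common prefix: 'id'
Factored: T -> id T', T' -> d | b


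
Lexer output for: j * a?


Scan left to right, longest-match per lexeme
Tokens: ID(j), OP(*), ID(a)


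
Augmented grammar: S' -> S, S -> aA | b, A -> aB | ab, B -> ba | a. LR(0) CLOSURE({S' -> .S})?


Start: S' -> .S
For each item with dot before a nonterminal B, add B -> .γ for every B-production
Closure: [S' -> .S, S -> .aA, S -> .b]


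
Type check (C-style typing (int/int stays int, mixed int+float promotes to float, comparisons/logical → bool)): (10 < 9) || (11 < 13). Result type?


Operand types: bool || bool
Rule: logical operators take bool operands and yield bool
Result type: bool


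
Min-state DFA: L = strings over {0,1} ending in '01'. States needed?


Track the longest suffix of input matching a prefix of '01': 3 classes (prefixes of length 0..2)
Minimal DFA: 3 states


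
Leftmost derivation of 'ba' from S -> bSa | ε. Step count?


Derivation: S => bSa => ba
Steps: 2


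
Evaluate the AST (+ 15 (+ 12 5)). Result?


Evaluate inner: (+ 12 5) = 17
Evaluate root: (+ 15 17) = 32
Result: 32


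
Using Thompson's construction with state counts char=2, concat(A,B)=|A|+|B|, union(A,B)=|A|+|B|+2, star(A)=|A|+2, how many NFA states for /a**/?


Syntax tree has 1 char leaf(s), 0 union(s), 2 star(s)
chars contribute 1×2 = 2; each union adds +2; each star adds +2
Total: 2 + 0 + 4 = 6 states


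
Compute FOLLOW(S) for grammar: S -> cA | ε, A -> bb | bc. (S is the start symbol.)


$ ∈ FOLLOW(S). For each A -> αBβ: add FIRST(β)\{ε} to FOLLOW(B); if β nullable, add FOLLOW(A).
FOLLOW(S) = {$}


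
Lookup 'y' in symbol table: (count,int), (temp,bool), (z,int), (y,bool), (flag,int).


Lookup 'y' → type bool


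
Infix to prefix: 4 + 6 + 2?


left-to-right (same/higher precedence on left): tree is (+ (+ 4 6) 2)
Prefix: + + 4 6 2


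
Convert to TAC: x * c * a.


Break into single-operator statements:
t1 = x * c
t2 = t1 * a


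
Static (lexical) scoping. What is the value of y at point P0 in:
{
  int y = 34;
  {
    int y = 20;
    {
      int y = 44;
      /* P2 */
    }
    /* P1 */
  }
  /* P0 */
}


y declared in the same block as P0
y = 34


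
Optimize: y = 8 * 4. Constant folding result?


8 * 4 = 32 at compile time
Optimized: y = 32


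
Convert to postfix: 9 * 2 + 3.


Left to right (same or higher precedence on left)
Postfix: 9 2 * 3 +


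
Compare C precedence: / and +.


'/' is multiplicative (level 10); '+' is additive (level 9)
Higher level binds tighter
'/' has higher precedence than '+'


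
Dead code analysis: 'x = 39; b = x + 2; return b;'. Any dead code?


x is read by b's definition; b is returned
No dead code


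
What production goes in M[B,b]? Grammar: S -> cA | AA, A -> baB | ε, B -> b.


For [B, b]: 'b' ∈ FIRST(b)
Entry: B -> b


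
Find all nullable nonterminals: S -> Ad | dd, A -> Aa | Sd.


A nonterminal is nullable iff some alternative derives ε (directly, or every symbol in it is nullable)
Nullable: {}


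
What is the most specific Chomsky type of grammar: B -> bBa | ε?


Single nonterminal LHS, but b^n a^n is not regular
Classification: Type 2 (Context-Free)


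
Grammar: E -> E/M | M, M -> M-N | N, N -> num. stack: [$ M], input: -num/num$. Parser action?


shift '-' to continue M -> M-N
Action: shift


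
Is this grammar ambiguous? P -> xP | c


right-linear, alternatives start with distinct terminals 'x' vs 'c': unique leftmost derivation
Unambiguous


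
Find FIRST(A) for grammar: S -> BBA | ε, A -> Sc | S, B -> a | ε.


Per alternative of A: FIRST(Sc) = {a, c}; FIRST(S) = {a, c, ε}
FIRST(A) = {a, c, ε}


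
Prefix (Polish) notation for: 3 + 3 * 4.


'*' binds tighter: tree is (+ 3 (* 3 4))
Prefix: + 3 * 3 4


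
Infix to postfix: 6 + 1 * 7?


* has higher precedence, evaluate 1*7 first
Postfix: 6 1 7 * +


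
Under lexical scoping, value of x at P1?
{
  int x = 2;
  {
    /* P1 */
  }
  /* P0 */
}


P1's block does not declare x; resolves to the enclosing declaration at depth 0
x = 2


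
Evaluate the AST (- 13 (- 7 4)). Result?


Evaluate inner: (- 7 4) = 3
Evaluate root: (- 13 3) = 10
Result: 10


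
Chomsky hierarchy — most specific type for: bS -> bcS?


LHS has context (more than one symbol) and |LHS| ≤ |RHS|
Classification: Type 1 (Context-Sensitive)


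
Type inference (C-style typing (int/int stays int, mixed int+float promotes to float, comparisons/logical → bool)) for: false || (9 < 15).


Operand types: bool || bool
Rule: logical operators take bool operands and yield bool
Result type: bool


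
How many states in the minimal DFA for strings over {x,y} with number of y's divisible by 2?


Track (count of y) mod 2: states 0..1, accept at 0
Minimal DFA: 2 states


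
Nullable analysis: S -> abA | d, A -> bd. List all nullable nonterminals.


A nonterminal is nullable iff some alternative derives ε (directly, or every symbol in it is nullable)
Nullable: {}


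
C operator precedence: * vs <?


'*' is multiplicative (level 10); '<' is relational (level 7)
Higher level binds tighter
'*' has higher precedence than '<'


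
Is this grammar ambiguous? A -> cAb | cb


balanced c^n…b^n: each string has a unique parse
Unambiguous


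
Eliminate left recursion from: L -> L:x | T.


Left-recursive alternatives: L:x; non-recursive: T
Introduce L': L -> TL', L' -> :xL' | ε


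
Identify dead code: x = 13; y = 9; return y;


x is assigned but never read
Dead: 'x = 13'


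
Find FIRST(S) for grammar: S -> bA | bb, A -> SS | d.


Per alternative of S: FIRST(bA) = {b}; FIRST(bb) = {b}
FIRST(S) = {b}


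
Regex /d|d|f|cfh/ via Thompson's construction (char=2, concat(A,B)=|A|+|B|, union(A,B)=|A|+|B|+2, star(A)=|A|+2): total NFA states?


Syntax tree has 6 char leaf(s), 3 union(s), 0 star(s)
chars contribute 6×2 = 12; each union adds +2; each star adds +2
Total: 12 + 6 + 0 = 18 states


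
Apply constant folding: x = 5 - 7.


5 - 7 = -2 at compile time
Optimized: x = -2


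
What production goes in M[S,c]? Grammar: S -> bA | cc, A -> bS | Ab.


For [S, c]: 'c' ∈ FIRST(cc)
Entry: S -> cc


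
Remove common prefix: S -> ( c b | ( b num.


Common prefix: '('
Factored: S -> ( S', S' -> c b | b num


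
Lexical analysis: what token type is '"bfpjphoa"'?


Pattern: double-quoted sequence
Type: STRING_LITERAL


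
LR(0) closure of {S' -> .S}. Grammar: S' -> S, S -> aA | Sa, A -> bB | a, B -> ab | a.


Start: S' -> .S
For each item with dot before a nonterminal B, add B -> .γ for every B-production
Closure: [S' -> .S, S -> .aA, S -> .Sa]


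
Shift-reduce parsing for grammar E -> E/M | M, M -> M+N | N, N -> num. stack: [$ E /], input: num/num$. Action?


no handle ('E/' is not any RHS); shift 'num'
Action: shift


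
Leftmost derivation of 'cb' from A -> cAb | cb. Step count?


Derivation: A => cb
Steps: 1


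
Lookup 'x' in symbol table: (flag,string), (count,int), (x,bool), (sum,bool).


Lookup 'x' → type bool


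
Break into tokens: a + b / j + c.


Scan left to right, longest-match per lexeme
Tokens: ID(a), OP(+), ID(b), OP(/), ID(j), OP(+), ID(c)


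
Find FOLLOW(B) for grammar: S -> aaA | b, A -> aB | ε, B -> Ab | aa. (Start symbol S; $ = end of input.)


$ ∈ FOLLOW(S). For each A -> αBβ: add FIRST(β)\{ε} to FOLLOW(B); if β nullable, add FOLLOW(A).
FOLLOW(B) = {$, b}


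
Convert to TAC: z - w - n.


Break into single-operator statements:
t1 = z - w
t2 = t1 - n


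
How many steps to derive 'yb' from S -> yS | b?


Derivation: S => yS => yb
Steps: 2


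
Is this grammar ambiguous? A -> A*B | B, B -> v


precedence layered via separate nonterminal B: deterministic
Unambiguous


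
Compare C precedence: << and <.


'<<' is shift (level 8); '<' is relational (level 7)
Higher level binds tighter
'<<' has higher precedence than '<'


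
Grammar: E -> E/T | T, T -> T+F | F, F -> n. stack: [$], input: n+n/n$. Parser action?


no handle on stack; shift 'n'
Action: shift


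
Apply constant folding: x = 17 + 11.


17 + 11 = 28 at compile time
Optimized: x = 28


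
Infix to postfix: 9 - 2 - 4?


Left to right (same or higher precedence on left)
Postfix: 9 2 - 4 -


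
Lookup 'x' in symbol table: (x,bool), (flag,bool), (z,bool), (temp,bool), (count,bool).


Lookup 'x' → type bool


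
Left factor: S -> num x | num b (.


Common prefix: 'num'
Factored: S -> num S', S' -> x | b (


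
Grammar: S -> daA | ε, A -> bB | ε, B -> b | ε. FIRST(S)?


Per alternative of S: FIRST(daA) = {d}; FIRST(ε) = {ε}
FIRST(S) = {d, ε}
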